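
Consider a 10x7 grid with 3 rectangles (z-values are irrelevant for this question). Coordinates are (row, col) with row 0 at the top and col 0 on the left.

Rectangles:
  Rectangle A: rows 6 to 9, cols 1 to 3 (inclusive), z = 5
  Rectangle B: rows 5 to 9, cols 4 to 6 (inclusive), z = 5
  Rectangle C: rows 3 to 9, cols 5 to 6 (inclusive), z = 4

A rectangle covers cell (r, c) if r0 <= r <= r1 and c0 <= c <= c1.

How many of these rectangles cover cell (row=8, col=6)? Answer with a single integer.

Answer: 2

Derivation:
Check cell (8,6):
  A: rows 6-9 cols 1-3 -> outside (col miss)
  B: rows 5-9 cols 4-6 -> covers
  C: rows 3-9 cols 5-6 -> covers
Count covering = 2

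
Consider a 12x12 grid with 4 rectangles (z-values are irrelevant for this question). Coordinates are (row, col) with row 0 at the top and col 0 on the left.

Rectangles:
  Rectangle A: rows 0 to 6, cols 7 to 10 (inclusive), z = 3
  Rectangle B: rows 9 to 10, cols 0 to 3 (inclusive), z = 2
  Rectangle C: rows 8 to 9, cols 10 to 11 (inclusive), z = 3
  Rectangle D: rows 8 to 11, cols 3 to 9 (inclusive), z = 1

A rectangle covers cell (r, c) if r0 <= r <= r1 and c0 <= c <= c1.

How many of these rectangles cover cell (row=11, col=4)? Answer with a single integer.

Answer: 1

Derivation:
Check cell (11,4):
  A: rows 0-6 cols 7-10 -> outside (row miss)
  B: rows 9-10 cols 0-3 -> outside (row miss)
  C: rows 8-9 cols 10-11 -> outside (row miss)
  D: rows 8-11 cols 3-9 -> covers
Count covering = 1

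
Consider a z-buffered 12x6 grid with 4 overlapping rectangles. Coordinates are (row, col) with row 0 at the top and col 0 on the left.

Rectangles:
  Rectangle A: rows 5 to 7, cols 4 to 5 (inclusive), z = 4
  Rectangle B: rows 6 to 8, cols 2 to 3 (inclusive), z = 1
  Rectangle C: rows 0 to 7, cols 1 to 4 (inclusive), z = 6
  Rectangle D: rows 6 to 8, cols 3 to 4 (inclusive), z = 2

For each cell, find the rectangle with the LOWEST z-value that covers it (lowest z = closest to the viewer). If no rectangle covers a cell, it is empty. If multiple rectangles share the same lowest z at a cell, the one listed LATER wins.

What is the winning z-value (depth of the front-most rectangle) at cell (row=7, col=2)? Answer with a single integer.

Answer: 1

Derivation:
Check cell (7,2):
  A: rows 5-7 cols 4-5 -> outside (col miss)
  B: rows 6-8 cols 2-3 z=1 -> covers; best now B (z=1)
  C: rows 0-7 cols 1-4 z=6 -> covers; best now B (z=1)
  D: rows 6-8 cols 3-4 -> outside (col miss)
Winner: B at z=1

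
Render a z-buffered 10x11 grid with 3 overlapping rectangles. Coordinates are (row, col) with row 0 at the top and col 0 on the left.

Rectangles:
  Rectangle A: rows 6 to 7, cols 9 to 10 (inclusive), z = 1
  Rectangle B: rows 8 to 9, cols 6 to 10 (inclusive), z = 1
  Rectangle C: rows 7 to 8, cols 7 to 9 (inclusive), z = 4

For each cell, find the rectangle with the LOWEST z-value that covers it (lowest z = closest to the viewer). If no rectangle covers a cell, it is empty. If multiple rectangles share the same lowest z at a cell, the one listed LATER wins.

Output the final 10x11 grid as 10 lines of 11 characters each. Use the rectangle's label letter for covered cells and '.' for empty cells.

...........
...........
...........
...........
...........
...........
.........AA
.......CCAA
......BBBBB
......BBBBB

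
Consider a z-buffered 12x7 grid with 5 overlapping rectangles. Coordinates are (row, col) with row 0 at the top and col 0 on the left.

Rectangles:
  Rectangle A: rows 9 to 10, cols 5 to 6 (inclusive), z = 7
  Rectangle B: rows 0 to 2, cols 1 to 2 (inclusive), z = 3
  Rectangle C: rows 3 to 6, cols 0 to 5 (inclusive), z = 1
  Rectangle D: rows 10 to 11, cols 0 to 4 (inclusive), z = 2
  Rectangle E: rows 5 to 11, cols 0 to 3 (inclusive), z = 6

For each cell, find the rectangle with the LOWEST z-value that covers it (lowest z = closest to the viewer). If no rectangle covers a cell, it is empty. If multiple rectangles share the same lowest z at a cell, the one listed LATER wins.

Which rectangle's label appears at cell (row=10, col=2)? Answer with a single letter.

Check cell (10,2):
  A: rows 9-10 cols 5-6 -> outside (col miss)
  B: rows 0-2 cols 1-2 -> outside (row miss)
  C: rows 3-6 cols 0-5 -> outside (row miss)
  D: rows 10-11 cols 0-4 z=2 -> covers; best now D (z=2)
  E: rows 5-11 cols 0-3 z=6 -> covers; best now D (z=2)
Winner: D at z=2

Answer: D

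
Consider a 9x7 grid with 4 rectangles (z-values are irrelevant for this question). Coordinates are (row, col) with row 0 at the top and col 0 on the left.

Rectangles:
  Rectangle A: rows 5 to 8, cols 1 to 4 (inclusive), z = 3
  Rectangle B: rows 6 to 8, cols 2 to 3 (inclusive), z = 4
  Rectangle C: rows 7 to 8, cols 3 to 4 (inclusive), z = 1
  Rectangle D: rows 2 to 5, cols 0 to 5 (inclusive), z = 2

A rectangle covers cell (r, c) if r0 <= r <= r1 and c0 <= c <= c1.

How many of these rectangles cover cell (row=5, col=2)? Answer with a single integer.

Check cell (5,2):
  A: rows 5-8 cols 1-4 -> covers
  B: rows 6-8 cols 2-3 -> outside (row miss)
  C: rows 7-8 cols 3-4 -> outside (row miss)
  D: rows 2-5 cols 0-5 -> covers
Count covering = 2

Answer: 2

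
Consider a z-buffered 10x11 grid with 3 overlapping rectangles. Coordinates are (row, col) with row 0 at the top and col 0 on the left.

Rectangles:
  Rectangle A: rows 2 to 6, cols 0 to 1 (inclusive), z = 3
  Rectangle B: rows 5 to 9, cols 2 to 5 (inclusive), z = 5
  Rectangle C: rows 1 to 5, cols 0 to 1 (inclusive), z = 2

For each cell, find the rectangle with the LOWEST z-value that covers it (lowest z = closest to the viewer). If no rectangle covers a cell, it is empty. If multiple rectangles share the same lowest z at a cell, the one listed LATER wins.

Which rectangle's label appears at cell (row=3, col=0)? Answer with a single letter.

Answer: C

Derivation:
Check cell (3,0):
  A: rows 2-6 cols 0-1 z=3 -> covers; best now A (z=3)
  B: rows 5-9 cols 2-5 -> outside (row miss)
  C: rows 1-5 cols 0-1 z=2 -> covers; best now C (z=2)
Winner: C at z=2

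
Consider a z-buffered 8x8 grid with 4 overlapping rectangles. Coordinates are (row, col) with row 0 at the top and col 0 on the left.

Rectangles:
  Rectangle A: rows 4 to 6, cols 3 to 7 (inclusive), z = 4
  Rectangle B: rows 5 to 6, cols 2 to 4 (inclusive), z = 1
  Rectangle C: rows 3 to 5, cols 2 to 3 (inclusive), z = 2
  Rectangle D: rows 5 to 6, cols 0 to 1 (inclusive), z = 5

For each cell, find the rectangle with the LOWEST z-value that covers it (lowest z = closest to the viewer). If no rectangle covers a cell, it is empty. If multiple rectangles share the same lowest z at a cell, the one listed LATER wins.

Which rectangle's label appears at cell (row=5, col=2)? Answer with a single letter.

Answer: B

Derivation:
Check cell (5,2):
  A: rows 4-6 cols 3-7 -> outside (col miss)
  B: rows 5-6 cols 2-4 z=1 -> covers; best now B (z=1)
  C: rows 3-5 cols 2-3 z=2 -> covers; best now B (z=1)
  D: rows 5-6 cols 0-1 -> outside (col miss)
Winner: B at z=1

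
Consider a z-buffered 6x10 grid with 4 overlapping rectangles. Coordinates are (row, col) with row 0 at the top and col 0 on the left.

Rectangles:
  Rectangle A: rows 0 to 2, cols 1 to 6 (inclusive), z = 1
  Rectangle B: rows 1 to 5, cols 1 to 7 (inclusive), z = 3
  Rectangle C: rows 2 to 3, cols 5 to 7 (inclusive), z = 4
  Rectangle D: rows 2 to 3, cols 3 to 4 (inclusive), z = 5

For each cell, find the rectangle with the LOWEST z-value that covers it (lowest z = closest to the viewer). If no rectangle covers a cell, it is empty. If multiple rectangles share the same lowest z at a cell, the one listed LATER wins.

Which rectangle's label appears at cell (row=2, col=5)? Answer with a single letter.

Answer: A

Derivation:
Check cell (2,5):
  A: rows 0-2 cols 1-6 z=1 -> covers; best now A (z=1)
  B: rows 1-5 cols 1-7 z=3 -> covers; best now A (z=1)
  C: rows 2-3 cols 5-7 z=4 -> covers; best now A (z=1)
  D: rows 2-3 cols 3-4 -> outside (col miss)
Winner: A at z=1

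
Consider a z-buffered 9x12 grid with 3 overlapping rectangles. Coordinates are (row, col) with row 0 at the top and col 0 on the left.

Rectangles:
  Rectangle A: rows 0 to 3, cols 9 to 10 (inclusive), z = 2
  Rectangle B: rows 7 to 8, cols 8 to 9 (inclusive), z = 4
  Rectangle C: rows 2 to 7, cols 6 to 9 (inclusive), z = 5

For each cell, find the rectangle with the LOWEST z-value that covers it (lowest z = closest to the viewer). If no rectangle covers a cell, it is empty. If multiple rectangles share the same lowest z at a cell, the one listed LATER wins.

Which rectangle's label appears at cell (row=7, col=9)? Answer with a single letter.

Answer: B

Derivation:
Check cell (7,9):
  A: rows 0-3 cols 9-10 -> outside (row miss)
  B: rows 7-8 cols 8-9 z=4 -> covers; best now B (z=4)
  C: rows 2-7 cols 6-9 z=5 -> covers; best now B (z=4)
Winner: B at z=4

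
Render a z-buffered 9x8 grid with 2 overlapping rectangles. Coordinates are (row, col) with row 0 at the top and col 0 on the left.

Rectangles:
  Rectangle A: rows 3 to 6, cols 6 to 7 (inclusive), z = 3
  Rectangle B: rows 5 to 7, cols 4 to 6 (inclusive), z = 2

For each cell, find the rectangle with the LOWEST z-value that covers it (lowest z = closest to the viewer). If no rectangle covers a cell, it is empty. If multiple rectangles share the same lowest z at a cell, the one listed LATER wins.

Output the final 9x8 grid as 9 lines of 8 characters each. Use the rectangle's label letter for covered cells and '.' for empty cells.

........
........
........
......AA
......AA
....BBBA
....BBBA
....BBB.
........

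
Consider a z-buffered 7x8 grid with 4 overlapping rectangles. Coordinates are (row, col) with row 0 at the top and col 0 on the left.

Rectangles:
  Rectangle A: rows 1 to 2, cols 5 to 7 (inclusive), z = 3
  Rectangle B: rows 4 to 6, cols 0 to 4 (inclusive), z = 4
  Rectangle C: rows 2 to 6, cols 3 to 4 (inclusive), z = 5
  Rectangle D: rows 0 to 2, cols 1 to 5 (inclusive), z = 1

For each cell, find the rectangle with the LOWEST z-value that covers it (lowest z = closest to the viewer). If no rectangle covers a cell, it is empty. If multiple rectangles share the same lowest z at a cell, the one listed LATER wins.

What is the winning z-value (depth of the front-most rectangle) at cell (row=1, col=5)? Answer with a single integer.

Answer: 1

Derivation:
Check cell (1,5):
  A: rows 1-2 cols 5-7 z=3 -> covers; best now A (z=3)
  B: rows 4-6 cols 0-4 -> outside (row miss)
  C: rows 2-6 cols 3-4 -> outside (row miss)
  D: rows 0-2 cols 1-5 z=1 -> covers; best now D (z=1)
Winner: D at z=1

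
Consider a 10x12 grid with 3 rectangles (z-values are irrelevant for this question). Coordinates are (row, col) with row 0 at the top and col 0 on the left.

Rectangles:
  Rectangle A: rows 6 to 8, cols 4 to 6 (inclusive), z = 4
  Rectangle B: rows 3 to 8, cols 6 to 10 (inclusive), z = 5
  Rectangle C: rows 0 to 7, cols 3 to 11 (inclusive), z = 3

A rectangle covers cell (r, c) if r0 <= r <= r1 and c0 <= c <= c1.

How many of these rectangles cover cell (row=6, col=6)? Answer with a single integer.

Check cell (6,6):
  A: rows 6-8 cols 4-6 -> covers
  B: rows 3-8 cols 6-10 -> covers
  C: rows 0-7 cols 3-11 -> covers
Count covering = 3

Answer: 3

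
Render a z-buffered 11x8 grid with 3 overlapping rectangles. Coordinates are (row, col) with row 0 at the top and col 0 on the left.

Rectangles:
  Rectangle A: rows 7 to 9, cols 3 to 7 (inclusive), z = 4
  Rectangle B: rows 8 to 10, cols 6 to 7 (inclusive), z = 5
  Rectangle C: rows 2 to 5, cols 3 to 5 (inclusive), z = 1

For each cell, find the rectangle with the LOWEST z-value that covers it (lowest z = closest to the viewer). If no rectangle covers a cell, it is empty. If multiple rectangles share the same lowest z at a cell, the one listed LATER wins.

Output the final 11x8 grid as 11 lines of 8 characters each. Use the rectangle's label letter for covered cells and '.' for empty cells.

........
........
...CCC..
...CCC..
...CCC..
...CCC..
........
...AAAAA
...AAAAA
...AAAAA
......BB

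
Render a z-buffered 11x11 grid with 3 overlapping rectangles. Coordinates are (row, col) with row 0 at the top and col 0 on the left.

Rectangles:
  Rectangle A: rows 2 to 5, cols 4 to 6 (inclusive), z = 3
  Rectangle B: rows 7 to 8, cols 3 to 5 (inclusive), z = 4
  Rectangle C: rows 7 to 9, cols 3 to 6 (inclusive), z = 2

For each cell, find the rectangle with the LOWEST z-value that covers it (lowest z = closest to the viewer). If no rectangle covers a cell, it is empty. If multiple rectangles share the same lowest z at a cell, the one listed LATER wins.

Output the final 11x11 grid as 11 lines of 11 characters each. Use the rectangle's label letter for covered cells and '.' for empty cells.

...........
...........
....AAA....
....AAA....
....AAA....
....AAA....
...........
...CCCC....
...CCCC....
...CCCC....
...........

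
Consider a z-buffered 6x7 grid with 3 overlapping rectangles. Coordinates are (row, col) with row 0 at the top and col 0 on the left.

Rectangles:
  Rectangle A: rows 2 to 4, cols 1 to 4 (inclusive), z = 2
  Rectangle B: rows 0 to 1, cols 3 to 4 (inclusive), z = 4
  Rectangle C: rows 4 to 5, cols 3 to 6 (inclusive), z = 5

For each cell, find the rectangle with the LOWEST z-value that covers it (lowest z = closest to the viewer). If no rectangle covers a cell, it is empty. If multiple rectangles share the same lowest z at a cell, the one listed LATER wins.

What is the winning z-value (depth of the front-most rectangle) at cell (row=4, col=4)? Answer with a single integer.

Answer: 2

Derivation:
Check cell (4,4):
  A: rows 2-4 cols 1-4 z=2 -> covers; best now A (z=2)
  B: rows 0-1 cols 3-4 -> outside (row miss)
  C: rows 4-5 cols 3-6 z=5 -> covers; best now A (z=2)
Winner: A at z=2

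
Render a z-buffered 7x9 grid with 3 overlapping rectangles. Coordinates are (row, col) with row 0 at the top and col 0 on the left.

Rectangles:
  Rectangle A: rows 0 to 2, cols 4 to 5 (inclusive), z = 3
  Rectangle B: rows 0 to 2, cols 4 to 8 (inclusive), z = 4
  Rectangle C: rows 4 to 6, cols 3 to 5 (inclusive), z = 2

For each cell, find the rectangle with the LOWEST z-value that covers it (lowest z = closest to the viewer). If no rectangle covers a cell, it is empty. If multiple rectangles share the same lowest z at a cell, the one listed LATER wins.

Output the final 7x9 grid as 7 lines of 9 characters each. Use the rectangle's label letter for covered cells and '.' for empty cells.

....AABBB
....AABBB
....AABBB
.........
...CCC...
...CCC...
...CCC...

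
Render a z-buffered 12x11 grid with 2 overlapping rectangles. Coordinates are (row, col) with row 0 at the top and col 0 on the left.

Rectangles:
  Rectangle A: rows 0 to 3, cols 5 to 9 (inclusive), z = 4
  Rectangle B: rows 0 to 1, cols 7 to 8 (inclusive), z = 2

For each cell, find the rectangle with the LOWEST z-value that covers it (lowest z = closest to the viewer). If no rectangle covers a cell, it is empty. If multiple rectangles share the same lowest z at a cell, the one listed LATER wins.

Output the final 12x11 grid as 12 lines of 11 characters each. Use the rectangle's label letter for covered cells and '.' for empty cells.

.....AABBA.
.....AABBA.
.....AAAAA.
.....AAAAA.
...........
...........
...........
...........
...........
...........
...........
...........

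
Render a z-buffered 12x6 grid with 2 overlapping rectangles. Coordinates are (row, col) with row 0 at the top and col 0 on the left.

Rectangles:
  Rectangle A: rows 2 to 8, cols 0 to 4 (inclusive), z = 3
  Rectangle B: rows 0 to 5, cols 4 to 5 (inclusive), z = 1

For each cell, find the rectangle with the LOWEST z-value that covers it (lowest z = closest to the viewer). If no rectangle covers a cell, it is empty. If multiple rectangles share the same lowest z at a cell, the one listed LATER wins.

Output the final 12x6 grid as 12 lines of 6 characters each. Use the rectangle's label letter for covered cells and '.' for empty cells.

....BB
....BB
AAAABB
AAAABB
AAAABB
AAAABB
AAAAA.
AAAAA.
AAAAA.
......
......
......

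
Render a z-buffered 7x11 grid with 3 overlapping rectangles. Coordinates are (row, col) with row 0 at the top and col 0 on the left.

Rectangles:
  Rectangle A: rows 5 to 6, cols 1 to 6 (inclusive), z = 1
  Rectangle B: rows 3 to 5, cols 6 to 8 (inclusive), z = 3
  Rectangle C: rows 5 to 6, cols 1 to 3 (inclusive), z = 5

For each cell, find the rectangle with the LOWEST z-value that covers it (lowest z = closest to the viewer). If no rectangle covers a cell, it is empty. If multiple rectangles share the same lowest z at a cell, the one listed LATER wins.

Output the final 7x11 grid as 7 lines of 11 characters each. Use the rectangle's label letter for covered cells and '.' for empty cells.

...........
...........
...........
......BBB..
......BBB..
.AAAAAABB..
.AAAAAA....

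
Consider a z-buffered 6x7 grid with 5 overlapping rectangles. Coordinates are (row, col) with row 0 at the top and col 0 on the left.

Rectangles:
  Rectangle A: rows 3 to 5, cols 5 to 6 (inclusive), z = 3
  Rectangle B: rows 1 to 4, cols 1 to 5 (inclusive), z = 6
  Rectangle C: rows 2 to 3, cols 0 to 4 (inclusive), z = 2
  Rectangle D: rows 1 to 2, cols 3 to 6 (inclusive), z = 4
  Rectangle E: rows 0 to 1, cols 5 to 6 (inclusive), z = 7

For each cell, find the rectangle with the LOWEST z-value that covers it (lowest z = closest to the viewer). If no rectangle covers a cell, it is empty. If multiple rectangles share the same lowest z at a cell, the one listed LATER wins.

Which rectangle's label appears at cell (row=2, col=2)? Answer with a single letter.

Answer: C

Derivation:
Check cell (2,2):
  A: rows 3-5 cols 5-6 -> outside (row miss)
  B: rows 1-4 cols 1-5 z=6 -> covers; best now B (z=6)
  C: rows 2-3 cols 0-4 z=2 -> covers; best now C (z=2)
  D: rows 1-2 cols 3-6 -> outside (col miss)
  E: rows 0-1 cols 5-6 -> outside (row miss)
Winner: C at z=2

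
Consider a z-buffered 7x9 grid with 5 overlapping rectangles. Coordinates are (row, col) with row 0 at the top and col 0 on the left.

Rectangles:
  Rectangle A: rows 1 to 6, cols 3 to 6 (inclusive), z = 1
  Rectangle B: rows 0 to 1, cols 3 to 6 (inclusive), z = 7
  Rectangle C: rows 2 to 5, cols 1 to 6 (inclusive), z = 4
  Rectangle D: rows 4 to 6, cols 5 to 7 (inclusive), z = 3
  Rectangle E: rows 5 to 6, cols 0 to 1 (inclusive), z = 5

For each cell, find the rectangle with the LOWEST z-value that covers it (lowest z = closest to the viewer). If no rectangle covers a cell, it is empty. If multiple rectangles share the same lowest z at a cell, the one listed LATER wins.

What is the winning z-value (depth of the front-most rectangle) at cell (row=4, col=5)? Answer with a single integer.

Answer: 1

Derivation:
Check cell (4,5):
  A: rows 1-6 cols 3-6 z=1 -> covers; best now A (z=1)
  B: rows 0-1 cols 3-6 -> outside (row miss)
  C: rows 2-5 cols 1-6 z=4 -> covers; best now A (z=1)
  D: rows 4-6 cols 5-7 z=3 -> covers; best now A (z=1)
  E: rows 5-6 cols 0-1 -> outside (row miss)
Winner: A at z=1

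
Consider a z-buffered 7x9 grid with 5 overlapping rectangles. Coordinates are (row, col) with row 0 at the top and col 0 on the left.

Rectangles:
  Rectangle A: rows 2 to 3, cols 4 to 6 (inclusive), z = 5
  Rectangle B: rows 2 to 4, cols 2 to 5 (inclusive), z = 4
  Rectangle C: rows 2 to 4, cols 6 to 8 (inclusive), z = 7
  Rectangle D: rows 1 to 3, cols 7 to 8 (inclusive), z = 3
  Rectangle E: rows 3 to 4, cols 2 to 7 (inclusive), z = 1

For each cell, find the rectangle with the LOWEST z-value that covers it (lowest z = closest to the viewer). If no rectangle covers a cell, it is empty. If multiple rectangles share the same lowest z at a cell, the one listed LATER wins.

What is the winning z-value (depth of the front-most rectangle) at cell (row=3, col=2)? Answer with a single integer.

Answer: 1

Derivation:
Check cell (3,2):
  A: rows 2-3 cols 4-6 -> outside (col miss)
  B: rows 2-4 cols 2-5 z=4 -> covers; best now B (z=4)
  C: rows 2-4 cols 6-8 -> outside (col miss)
  D: rows 1-3 cols 7-8 -> outside (col miss)
  E: rows 3-4 cols 2-7 z=1 -> covers; best now E (z=1)
Winner: E at z=1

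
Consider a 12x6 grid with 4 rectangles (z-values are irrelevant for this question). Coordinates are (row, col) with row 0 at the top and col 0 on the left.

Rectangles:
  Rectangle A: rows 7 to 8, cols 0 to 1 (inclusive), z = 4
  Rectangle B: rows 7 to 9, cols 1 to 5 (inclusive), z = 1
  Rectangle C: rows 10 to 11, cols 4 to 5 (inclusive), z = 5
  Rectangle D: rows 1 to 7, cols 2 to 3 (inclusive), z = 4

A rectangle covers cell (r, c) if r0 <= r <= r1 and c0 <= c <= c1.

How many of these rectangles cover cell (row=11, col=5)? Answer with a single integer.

Answer: 1

Derivation:
Check cell (11,5):
  A: rows 7-8 cols 0-1 -> outside (row miss)
  B: rows 7-9 cols 1-5 -> outside (row miss)
  C: rows 10-11 cols 4-5 -> covers
  D: rows 1-7 cols 2-3 -> outside (row miss)
Count covering = 1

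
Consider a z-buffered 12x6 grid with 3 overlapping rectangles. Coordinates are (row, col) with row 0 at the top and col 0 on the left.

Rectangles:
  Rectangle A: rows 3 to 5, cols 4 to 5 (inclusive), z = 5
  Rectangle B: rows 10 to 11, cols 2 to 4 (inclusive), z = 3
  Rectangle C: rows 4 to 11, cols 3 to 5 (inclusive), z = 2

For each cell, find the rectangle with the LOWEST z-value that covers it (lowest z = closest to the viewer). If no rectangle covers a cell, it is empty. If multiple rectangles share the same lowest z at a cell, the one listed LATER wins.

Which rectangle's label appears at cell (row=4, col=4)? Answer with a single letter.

Check cell (4,4):
  A: rows 3-5 cols 4-5 z=5 -> covers; best now A (z=5)
  B: rows 10-11 cols 2-4 -> outside (row miss)
  C: rows 4-11 cols 3-5 z=2 -> covers; best now C (z=2)
Winner: C at z=2

Answer: C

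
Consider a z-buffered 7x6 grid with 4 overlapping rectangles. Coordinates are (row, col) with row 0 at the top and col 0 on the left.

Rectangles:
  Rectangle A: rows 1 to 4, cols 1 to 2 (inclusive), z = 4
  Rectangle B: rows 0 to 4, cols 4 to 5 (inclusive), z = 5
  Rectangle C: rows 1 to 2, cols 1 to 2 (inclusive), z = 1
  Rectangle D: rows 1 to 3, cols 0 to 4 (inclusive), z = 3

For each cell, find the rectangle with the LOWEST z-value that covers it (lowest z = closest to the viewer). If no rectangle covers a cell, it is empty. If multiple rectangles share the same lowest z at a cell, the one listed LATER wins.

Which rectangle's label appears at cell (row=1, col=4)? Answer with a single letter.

Check cell (1,4):
  A: rows 1-4 cols 1-2 -> outside (col miss)
  B: rows 0-4 cols 4-5 z=5 -> covers; best now B (z=5)
  C: rows 1-2 cols 1-2 -> outside (col miss)
  D: rows 1-3 cols 0-4 z=3 -> covers; best now D (z=3)
Winner: D at z=3

Answer: D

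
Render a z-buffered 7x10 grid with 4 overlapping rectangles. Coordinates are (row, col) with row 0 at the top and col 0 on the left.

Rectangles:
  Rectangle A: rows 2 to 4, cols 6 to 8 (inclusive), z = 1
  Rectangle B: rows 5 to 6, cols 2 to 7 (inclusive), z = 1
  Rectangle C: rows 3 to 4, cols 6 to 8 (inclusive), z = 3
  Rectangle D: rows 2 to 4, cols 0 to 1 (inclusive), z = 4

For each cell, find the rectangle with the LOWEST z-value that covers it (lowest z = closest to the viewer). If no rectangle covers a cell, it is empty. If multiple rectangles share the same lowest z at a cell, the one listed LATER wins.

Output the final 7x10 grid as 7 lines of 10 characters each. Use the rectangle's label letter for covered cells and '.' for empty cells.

..........
..........
DD....AAA.
DD....AAA.
DD....AAA.
..BBBBBB..
..BBBBBB..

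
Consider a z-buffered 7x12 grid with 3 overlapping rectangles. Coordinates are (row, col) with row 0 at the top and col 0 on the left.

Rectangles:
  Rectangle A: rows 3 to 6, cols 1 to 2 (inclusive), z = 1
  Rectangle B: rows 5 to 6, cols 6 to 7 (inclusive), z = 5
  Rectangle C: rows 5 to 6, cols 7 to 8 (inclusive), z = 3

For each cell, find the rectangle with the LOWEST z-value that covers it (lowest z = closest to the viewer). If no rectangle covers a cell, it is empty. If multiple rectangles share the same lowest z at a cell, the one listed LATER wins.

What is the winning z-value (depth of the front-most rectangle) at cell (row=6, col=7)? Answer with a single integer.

Answer: 3

Derivation:
Check cell (6,7):
  A: rows 3-6 cols 1-2 -> outside (col miss)
  B: rows 5-6 cols 6-7 z=5 -> covers; best now B (z=5)
  C: rows 5-6 cols 7-8 z=3 -> covers; best now C (z=3)
Winner: C at z=3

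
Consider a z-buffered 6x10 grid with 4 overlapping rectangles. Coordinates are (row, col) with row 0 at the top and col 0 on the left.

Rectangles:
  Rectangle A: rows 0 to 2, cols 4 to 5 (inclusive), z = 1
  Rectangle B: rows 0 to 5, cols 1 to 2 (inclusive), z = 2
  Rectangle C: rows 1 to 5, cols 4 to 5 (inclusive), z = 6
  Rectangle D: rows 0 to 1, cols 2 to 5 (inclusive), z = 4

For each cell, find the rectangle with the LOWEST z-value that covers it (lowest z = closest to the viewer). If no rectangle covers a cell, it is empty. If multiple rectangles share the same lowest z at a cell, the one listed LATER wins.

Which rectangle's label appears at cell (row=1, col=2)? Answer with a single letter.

Check cell (1,2):
  A: rows 0-2 cols 4-5 -> outside (col miss)
  B: rows 0-5 cols 1-2 z=2 -> covers; best now B (z=2)
  C: rows 1-5 cols 4-5 -> outside (col miss)
  D: rows 0-1 cols 2-5 z=4 -> covers; best now B (z=2)
Winner: B at z=2

Answer: B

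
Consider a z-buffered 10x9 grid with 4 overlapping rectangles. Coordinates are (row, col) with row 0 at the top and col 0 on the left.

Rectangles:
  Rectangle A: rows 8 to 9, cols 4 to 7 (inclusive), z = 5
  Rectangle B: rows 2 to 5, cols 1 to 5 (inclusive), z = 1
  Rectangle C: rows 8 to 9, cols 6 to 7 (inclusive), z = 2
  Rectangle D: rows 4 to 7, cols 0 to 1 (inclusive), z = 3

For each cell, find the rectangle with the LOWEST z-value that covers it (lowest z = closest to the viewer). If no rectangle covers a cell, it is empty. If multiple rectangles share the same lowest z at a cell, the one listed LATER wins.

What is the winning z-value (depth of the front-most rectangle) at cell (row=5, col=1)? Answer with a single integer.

Answer: 1

Derivation:
Check cell (5,1):
  A: rows 8-9 cols 4-7 -> outside (row miss)
  B: rows 2-5 cols 1-5 z=1 -> covers; best now B (z=1)
  C: rows 8-9 cols 6-7 -> outside (row miss)
  D: rows 4-7 cols 0-1 z=3 -> covers; best now B (z=1)
Winner: B at z=1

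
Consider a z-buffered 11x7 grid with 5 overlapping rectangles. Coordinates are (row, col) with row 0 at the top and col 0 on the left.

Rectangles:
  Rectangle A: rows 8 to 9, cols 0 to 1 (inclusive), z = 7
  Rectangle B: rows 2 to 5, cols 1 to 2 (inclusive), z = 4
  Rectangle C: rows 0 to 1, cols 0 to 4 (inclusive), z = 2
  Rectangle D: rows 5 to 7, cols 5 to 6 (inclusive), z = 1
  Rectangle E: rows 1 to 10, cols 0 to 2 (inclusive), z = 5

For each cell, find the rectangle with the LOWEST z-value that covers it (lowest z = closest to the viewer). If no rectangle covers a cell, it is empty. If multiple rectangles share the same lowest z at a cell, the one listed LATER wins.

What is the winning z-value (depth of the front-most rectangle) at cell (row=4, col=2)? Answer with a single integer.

Answer: 4

Derivation:
Check cell (4,2):
  A: rows 8-9 cols 0-1 -> outside (row miss)
  B: rows 2-5 cols 1-2 z=4 -> covers; best now B (z=4)
  C: rows 0-1 cols 0-4 -> outside (row miss)
  D: rows 5-7 cols 5-6 -> outside (row miss)
  E: rows 1-10 cols 0-2 z=5 -> covers; best now B (z=4)
Winner: B at z=4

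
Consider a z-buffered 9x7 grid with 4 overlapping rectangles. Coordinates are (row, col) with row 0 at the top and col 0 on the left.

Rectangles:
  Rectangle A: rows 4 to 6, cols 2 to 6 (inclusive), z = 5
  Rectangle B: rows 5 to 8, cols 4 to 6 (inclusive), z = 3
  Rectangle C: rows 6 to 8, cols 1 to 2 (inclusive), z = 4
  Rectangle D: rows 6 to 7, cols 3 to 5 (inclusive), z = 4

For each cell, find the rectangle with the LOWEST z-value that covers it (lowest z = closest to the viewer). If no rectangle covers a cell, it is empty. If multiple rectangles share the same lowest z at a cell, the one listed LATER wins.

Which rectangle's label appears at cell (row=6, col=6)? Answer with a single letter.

Answer: B

Derivation:
Check cell (6,6):
  A: rows 4-6 cols 2-6 z=5 -> covers; best now A (z=5)
  B: rows 5-8 cols 4-6 z=3 -> covers; best now B (z=3)
  C: rows 6-8 cols 1-2 -> outside (col miss)
  D: rows 6-7 cols 3-5 -> outside (col miss)
Winner: B at z=3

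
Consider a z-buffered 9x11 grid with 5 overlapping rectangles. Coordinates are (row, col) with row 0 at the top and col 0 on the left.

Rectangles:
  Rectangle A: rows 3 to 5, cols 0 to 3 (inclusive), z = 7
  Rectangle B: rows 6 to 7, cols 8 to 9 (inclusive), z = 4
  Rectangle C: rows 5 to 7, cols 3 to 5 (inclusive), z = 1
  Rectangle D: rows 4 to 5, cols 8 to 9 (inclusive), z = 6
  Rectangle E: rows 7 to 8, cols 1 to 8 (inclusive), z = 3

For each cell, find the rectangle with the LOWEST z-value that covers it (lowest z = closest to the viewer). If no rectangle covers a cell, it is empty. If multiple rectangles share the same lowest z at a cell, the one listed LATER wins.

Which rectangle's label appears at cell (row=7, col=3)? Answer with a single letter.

Check cell (7,3):
  A: rows 3-5 cols 0-3 -> outside (row miss)
  B: rows 6-7 cols 8-9 -> outside (col miss)
  C: rows 5-7 cols 3-5 z=1 -> covers; best now C (z=1)
  D: rows 4-5 cols 8-9 -> outside (row miss)
  E: rows 7-8 cols 1-8 z=3 -> covers; best now C (z=1)
Winner: C at z=1

Answer: C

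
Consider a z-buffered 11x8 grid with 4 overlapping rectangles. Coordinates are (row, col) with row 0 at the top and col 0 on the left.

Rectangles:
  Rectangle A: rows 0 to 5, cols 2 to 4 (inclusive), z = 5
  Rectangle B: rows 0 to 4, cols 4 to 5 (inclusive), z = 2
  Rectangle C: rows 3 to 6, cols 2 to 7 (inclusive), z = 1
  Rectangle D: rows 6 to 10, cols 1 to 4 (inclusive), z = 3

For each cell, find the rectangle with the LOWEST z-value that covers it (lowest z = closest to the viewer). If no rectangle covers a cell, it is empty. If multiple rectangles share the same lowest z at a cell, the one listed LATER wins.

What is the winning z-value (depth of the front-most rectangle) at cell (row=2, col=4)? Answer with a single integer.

Check cell (2,4):
  A: rows 0-5 cols 2-4 z=5 -> covers; best now A (z=5)
  B: rows 0-4 cols 4-5 z=2 -> covers; best now B (z=2)
  C: rows 3-6 cols 2-7 -> outside (row miss)
  D: rows 6-10 cols 1-4 -> outside (row miss)
Winner: B at z=2

Answer: 2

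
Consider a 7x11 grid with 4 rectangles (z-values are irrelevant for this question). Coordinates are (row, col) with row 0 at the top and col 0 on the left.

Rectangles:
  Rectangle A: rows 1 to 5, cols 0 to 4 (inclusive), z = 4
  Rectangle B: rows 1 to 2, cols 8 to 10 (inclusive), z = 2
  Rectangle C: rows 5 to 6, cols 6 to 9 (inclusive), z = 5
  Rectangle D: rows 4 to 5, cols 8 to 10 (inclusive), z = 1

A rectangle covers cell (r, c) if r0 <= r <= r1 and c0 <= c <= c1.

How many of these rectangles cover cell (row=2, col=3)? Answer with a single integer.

Answer: 1

Derivation:
Check cell (2,3):
  A: rows 1-5 cols 0-4 -> covers
  B: rows 1-2 cols 8-10 -> outside (col miss)
  C: rows 5-6 cols 6-9 -> outside (row miss)
  D: rows 4-5 cols 8-10 -> outside (row miss)
Count covering = 1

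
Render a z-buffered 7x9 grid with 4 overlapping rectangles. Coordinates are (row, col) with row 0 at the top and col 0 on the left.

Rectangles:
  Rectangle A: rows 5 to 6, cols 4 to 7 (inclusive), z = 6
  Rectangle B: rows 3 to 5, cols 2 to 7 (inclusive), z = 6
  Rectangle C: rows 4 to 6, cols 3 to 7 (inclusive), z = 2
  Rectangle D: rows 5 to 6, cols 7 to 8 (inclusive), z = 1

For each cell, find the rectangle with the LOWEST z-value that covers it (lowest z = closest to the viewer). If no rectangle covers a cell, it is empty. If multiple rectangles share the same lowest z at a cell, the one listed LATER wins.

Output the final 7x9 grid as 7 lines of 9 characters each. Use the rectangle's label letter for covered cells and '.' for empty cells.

.........
.........
.........
..BBBBBB.
..BCCCCC.
..BCCCCDD
...CCCCDD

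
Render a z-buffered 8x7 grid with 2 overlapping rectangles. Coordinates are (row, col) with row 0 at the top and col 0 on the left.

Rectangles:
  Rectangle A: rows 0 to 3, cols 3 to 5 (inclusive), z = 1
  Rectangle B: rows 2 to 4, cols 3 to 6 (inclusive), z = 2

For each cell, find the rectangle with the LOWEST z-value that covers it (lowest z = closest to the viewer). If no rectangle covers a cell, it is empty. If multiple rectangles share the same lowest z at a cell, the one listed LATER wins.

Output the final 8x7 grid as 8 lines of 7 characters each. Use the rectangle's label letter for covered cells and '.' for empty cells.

...AAA.
...AAA.
...AAAB
...AAAB
...BBBB
.......
.......
.......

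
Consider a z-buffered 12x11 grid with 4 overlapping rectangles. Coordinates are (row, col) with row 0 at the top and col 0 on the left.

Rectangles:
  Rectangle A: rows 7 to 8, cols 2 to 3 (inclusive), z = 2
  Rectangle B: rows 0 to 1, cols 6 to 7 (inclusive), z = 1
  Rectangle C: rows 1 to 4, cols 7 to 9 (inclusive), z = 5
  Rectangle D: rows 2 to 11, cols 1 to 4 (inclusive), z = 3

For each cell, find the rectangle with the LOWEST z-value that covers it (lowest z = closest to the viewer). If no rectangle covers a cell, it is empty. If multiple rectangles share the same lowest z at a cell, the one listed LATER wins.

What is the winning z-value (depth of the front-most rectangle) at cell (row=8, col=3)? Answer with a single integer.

Check cell (8,3):
  A: rows 7-8 cols 2-3 z=2 -> covers; best now A (z=2)
  B: rows 0-1 cols 6-7 -> outside (row miss)
  C: rows 1-4 cols 7-9 -> outside (row miss)
  D: rows 2-11 cols 1-4 z=3 -> covers; best now A (z=2)
Winner: A at z=2

Answer: 2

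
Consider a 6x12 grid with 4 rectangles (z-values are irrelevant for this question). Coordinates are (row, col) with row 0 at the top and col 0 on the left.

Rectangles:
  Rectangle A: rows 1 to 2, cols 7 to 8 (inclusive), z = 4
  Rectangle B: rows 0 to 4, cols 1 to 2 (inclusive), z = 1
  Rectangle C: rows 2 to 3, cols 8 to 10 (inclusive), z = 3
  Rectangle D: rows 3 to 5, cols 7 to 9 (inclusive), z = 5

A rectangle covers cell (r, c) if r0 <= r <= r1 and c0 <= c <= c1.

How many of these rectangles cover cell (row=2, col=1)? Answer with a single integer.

Check cell (2,1):
  A: rows 1-2 cols 7-8 -> outside (col miss)
  B: rows 0-4 cols 1-2 -> covers
  C: rows 2-3 cols 8-10 -> outside (col miss)
  D: rows 3-5 cols 7-9 -> outside (row miss)
Count covering = 1

Answer: 1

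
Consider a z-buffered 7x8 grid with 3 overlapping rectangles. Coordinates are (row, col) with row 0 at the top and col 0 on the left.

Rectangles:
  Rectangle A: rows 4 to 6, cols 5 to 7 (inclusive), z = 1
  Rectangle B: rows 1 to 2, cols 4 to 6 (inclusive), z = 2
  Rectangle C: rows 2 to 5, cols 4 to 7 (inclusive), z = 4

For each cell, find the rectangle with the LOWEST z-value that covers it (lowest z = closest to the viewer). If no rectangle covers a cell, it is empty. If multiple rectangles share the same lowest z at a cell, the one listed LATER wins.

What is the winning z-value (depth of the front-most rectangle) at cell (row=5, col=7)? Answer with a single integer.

Answer: 1

Derivation:
Check cell (5,7):
  A: rows 4-6 cols 5-7 z=1 -> covers; best now A (z=1)
  B: rows 1-2 cols 4-6 -> outside (row miss)
  C: rows 2-5 cols 4-7 z=4 -> covers; best now A (z=1)
Winner: A at z=1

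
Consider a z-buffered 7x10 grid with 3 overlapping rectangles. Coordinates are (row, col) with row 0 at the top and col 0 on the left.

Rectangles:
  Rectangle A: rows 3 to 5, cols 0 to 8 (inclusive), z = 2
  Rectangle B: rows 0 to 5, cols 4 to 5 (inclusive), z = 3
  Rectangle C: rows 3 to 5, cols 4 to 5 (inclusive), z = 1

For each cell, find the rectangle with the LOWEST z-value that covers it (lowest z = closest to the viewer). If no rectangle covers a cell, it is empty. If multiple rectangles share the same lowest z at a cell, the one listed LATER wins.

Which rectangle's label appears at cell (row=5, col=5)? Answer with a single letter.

Check cell (5,5):
  A: rows 3-5 cols 0-8 z=2 -> covers; best now A (z=2)
  B: rows 0-5 cols 4-5 z=3 -> covers; best now A (z=2)
  C: rows 3-5 cols 4-5 z=1 -> covers; best now C (z=1)
Winner: C at z=1

Answer: C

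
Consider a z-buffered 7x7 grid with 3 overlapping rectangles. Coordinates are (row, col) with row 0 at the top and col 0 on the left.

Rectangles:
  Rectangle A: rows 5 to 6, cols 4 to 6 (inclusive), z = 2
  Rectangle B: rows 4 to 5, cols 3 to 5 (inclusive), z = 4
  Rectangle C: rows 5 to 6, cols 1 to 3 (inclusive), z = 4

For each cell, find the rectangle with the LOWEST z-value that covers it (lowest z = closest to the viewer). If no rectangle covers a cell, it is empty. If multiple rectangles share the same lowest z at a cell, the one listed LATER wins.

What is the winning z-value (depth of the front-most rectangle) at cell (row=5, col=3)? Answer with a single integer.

Answer: 4

Derivation:
Check cell (5,3):
  A: rows 5-6 cols 4-6 -> outside (col miss)
  B: rows 4-5 cols 3-5 z=4 -> covers; best now B (z=4)
  C: rows 5-6 cols 1-3 z=4 -> covers; best now C (z=4)
Winner: C at z=4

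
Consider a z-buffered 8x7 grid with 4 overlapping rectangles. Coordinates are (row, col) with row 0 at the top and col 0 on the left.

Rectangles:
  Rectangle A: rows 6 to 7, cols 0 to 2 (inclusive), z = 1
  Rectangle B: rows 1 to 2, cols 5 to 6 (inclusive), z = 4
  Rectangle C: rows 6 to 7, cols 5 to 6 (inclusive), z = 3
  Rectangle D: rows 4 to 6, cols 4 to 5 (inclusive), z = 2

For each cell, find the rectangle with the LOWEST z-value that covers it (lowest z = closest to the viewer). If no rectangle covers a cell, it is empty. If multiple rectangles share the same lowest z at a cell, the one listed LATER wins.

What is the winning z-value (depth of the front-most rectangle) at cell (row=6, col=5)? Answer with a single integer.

Answer: 2

Derivation:
Check cell (6,5):
  A: rows 6-7 cols 0-2 -> outside (col miss)
  B: rows 1-2 cols 5-6 -> outside (row miss)
  C: rows 6-7 cols 5-6 z=3 -> covers; best now C (z=3)
  D: rows 4-6 cols 4-5 z=2 -> covers; best now D (z=2)
Winner: D at z=2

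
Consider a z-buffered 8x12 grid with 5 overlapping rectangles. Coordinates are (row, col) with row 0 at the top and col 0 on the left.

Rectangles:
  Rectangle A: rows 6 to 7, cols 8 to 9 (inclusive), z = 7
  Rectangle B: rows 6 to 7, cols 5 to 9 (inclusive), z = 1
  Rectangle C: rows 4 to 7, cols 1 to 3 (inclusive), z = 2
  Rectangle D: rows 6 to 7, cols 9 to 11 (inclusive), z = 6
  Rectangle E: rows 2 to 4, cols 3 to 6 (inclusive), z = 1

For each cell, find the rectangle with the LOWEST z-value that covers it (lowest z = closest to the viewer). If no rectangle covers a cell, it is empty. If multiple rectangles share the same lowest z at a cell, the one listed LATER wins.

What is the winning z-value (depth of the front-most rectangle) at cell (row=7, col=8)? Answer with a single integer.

Check cell (7,8):
  A: rows 6-7 cols 8-9 z=7 -> covers; best now A (z=7)
  B: rows 6-7 cols 5-9 z=1 -> covers; best now B (z=1)
  C: rows 4-7 cols 1-3 -> outside (col miss)
  D: rows 6-7 cols 9-11 -> outside (col miss)
  E: rows 2-4 cols 3-6 -> outside (row miss)
Winner: B at z=1

Answer: 1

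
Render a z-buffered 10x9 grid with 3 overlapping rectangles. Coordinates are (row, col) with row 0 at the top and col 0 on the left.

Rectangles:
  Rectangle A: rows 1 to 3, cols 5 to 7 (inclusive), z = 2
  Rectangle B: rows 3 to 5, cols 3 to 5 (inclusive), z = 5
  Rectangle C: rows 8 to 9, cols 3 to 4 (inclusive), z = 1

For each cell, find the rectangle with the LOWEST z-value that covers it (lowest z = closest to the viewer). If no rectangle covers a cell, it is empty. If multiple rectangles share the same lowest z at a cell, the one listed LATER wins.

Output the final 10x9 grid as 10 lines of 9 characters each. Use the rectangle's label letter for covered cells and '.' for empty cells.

.........
.....AAA.
.....AAA.
...BBAAA.
...BBB...
...BBB...
.........
.........
...CC....
...CC....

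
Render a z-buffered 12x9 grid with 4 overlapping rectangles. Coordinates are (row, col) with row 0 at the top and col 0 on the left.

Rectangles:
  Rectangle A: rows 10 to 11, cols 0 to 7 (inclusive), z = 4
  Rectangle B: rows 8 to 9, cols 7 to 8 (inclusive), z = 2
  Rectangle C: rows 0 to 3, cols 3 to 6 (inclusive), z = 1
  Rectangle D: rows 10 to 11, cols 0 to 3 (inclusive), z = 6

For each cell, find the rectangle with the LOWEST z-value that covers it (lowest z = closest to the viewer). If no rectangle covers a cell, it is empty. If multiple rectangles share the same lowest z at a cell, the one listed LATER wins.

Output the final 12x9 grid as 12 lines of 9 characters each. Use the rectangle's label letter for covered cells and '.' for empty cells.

...CCCC..
...CCCC..
...CCCC..
...CCCC..
.........
.........
.........
.........
.......BB
.......BB
AAAAAAAA.
AAAAAAAA.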